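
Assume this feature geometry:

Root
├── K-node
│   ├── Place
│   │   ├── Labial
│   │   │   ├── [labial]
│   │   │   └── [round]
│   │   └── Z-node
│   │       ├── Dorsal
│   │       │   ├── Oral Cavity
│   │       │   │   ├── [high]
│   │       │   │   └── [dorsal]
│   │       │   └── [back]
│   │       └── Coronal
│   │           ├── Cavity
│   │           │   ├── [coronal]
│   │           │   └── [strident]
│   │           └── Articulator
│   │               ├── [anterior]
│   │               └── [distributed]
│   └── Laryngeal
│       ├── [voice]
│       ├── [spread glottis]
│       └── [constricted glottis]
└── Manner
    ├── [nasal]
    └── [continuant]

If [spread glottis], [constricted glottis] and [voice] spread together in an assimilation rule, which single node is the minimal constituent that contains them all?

[spread glottis] is immediately dominated by Laryngeal.
[constricted glottis] is immediately dominated by Laryngeal.
[voice] is immediately dominated by Laryngeal.
Laryngeal is the lowest common ancestor — every listed feature sits under it, and no single subconstituent of Laryngeal covers them all.

Laryngeal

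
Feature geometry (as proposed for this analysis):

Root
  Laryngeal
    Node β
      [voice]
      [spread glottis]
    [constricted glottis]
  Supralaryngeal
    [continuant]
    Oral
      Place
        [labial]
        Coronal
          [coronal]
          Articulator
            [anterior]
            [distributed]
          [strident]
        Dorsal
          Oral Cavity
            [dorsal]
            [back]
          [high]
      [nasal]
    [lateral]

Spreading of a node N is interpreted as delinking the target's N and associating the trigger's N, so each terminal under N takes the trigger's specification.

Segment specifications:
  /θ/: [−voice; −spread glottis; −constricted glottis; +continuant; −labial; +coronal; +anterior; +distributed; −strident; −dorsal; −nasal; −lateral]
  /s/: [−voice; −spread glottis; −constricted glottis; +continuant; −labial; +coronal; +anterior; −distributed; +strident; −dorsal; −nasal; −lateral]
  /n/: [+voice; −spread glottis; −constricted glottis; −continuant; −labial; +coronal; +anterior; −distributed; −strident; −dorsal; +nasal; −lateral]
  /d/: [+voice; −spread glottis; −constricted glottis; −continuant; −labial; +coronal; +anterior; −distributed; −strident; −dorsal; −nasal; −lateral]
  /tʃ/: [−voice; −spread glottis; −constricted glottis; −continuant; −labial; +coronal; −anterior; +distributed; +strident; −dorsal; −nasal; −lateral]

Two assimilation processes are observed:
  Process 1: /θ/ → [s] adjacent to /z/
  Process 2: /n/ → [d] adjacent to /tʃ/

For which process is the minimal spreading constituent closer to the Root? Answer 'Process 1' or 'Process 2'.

In Process 1, [distributed], [strident] change, so the minimal spreading node is Coronal at depth 4.
Process 2: the feature that changes is [nasal]; the minimal node is [nasal] (depth 3).
Depth 3 < depth 4; Process 2 involves the structurally higher constituent [nasal].

Process 2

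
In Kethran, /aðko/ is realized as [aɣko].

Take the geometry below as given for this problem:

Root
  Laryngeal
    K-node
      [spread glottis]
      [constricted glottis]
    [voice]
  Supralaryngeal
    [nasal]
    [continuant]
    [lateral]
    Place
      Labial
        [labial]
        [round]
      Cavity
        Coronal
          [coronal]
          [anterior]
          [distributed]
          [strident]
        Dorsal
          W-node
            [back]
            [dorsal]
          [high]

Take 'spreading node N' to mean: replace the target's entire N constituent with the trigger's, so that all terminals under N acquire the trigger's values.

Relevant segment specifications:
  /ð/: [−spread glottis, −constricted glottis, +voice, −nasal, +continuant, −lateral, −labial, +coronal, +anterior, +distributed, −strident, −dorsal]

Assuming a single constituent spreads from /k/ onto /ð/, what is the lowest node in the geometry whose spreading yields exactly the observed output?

/ð/ and [ɣ] differ in [coronal], [anterior], [distributed], [strident], [dorsal], [high], [back]; every other specified feature is identical.
The smallest constituent containing every changed terminal is Cavity — each of its daughters lacks at least one of the affected features.
Delinking /ð/'s Cavity and associating /k/'s Cavity gives precisely the feature bundle of [ɣ].
[voice], [continuant] stay as in /ð/ although /k/ differs there, so no node dominating them spread; among the remaining candidates Cavity is the lowest that derives the output.

Cavity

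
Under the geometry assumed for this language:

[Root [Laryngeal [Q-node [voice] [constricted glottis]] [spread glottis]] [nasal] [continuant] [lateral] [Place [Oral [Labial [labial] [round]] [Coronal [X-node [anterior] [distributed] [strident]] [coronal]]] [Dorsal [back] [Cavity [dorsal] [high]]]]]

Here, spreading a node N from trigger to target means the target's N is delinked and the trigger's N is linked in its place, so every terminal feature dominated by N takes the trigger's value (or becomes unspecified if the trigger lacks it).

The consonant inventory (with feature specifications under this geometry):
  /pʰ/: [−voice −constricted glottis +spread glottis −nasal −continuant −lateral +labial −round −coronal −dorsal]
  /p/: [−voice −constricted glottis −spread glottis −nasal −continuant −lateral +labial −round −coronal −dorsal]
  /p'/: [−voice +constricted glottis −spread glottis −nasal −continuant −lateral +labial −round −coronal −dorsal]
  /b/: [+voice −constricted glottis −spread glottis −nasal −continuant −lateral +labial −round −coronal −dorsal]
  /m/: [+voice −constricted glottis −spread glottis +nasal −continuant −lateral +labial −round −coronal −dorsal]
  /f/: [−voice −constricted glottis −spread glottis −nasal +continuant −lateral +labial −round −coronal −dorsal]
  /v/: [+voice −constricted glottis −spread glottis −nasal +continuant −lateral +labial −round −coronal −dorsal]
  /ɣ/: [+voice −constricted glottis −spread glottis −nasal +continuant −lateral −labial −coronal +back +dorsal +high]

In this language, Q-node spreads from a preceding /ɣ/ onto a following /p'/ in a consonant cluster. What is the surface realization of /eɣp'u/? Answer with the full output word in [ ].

[eɣbu]

The Q-node node dominates the terminals [voice], [constricted glottis].
Spreading Q-node from /ɣ/ onto /p'/ replaces those values with /ɣ/'s: [+voice], [−constricted glottis]. Features outside Q-node ([spread glottis], [nasal], [continuant], …) stay as in /p'/.
Among the inventory, only /b/ has exactly this specification, giving the surface form [eɣbu].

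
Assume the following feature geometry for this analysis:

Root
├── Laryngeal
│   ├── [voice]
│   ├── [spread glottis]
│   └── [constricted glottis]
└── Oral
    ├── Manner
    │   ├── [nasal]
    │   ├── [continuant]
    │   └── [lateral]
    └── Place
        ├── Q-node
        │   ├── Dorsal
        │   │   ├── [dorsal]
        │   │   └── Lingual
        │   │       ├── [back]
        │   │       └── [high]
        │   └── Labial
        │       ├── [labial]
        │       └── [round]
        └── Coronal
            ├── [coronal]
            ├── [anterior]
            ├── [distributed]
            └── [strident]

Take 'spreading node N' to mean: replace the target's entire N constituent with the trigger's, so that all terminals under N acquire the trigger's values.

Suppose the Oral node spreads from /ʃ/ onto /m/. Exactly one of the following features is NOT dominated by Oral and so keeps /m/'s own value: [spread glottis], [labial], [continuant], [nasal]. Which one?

[spread glottis]

Under this geometry, Oral contains [nasal], [continuant], [lateral], [dorsal], [back], [high], [labial], [round], [coronal], [anterior], [distributed], [strident].
Spreading Oral replaces [nasal], [continuant], [labial] with the trigger's values, since each sits inside the Oral constituent.
[spread glottis] is not within the Oral subtree (it hangs from Laryngeal), so /m/'s [spread glottis] value survives.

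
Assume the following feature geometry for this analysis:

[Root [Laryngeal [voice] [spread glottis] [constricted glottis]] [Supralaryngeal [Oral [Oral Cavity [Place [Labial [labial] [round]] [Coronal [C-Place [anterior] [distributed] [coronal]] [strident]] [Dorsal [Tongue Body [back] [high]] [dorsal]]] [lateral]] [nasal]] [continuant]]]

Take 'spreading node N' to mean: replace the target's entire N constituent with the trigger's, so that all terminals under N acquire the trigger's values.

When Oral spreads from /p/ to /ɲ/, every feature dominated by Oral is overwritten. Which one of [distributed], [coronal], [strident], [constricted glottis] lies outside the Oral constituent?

[constricted glottis]

Under this geometry, Oral contains [labial], [round], [anterior], [distributed], [coronal], [strident], [back], [high], [dorsal], [lateral], [nasal].
[strident], [coronal], [distributed] all lie under Oral, so they are overwritten when Oral spreads.
[constricted glottis] attaches under Laryngeal, not under Oral, so /ɲ/ retains its own value for [constricted glottis].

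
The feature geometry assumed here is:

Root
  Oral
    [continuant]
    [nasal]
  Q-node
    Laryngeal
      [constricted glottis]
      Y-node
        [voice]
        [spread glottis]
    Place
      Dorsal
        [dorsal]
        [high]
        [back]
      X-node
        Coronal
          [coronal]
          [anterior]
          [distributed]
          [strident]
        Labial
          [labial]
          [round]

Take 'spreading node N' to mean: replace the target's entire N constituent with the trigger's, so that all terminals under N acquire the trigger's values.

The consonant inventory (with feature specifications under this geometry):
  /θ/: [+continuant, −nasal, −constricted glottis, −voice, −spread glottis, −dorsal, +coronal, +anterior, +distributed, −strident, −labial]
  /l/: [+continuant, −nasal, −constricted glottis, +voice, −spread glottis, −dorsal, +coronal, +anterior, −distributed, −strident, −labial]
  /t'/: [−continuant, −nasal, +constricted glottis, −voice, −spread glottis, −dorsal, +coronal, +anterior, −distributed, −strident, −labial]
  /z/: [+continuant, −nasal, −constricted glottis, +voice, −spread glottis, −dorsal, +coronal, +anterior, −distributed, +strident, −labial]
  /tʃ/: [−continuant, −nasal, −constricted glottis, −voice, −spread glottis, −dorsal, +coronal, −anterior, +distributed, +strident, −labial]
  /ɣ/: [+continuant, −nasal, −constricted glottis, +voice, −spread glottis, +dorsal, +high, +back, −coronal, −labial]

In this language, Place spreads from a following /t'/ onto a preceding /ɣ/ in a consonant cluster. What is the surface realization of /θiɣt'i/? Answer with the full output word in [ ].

[θilt'i]

The Place node dominates the terminals [dorsal], [high], [back], [coronal], [anterior], [distributed], [strident], [labial], [round].
After delinking /ɣ/'s Place and linking /t'/'s, the affected terminals become [−dorsal], [+coronal], [+anterior], [−distributed], [−strident], [−labial]; [continuant], [nasal], [constricted glottis], … (outside Place) are retained from /ɣ/.
This feature bundle is that of [l], so /θiɣt'i/ surfaces as [θilt'i].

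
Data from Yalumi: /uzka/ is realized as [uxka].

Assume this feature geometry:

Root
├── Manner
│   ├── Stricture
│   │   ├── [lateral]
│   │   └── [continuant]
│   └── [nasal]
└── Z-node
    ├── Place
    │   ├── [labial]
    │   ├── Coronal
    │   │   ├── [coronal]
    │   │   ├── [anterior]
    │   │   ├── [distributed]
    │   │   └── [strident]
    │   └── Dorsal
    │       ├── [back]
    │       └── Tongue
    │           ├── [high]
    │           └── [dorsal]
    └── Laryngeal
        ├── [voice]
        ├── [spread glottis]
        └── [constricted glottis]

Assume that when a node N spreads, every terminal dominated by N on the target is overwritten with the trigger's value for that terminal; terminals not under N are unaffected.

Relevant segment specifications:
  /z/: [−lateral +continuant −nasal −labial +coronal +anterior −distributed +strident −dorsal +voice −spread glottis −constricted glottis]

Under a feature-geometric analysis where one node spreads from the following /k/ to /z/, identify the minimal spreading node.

Comparing /z/ with its surface form [x], the features that change are [voice], [coronal], [anterior], [distributed], [strident], [dorsal], [high], [back].
The smallest constituent containing every changed terminal is Z-node — each of its daughters lacks at least one of the affected features.
If Z-node spreads, every terminal under it takes /k/'s value, producing [x] as observed.
Had Root spread, [continuant] would have taken /k/'s value; it stays as in /z/, confirming the spreading constituent is exactly Z-node.

Z-node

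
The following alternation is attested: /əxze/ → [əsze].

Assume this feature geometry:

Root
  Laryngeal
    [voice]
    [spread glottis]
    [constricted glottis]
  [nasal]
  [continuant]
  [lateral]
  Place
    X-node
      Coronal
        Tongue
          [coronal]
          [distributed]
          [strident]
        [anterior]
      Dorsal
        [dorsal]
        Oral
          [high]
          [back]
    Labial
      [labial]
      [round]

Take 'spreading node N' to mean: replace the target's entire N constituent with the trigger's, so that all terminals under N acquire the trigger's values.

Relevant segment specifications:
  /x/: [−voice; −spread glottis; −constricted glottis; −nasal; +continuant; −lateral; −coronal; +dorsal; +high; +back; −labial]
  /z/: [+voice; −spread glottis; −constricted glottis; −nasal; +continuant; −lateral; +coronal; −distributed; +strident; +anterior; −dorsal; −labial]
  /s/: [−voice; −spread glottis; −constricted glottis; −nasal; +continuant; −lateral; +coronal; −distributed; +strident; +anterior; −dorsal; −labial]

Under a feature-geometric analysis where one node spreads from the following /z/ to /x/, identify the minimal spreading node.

X-node

Feature comparison: [coronal], [anterior], [distributed], [strident], [dorsal], [high], [back] differ between /x/ and [s]; the remaining terminals match.
In this geometry the lowest node dominating all of them is X-node: every daughter of X-node dominates only a proper subset, so no lower node suffices.
If X-node spreads, every terminal under it takes /z/'s value, producing [s] as observed.
[voice] stays as in /x/ although /z/ differs there, so no node dominating it spread; among the remaining candidates X-node is the lowest that derives the output.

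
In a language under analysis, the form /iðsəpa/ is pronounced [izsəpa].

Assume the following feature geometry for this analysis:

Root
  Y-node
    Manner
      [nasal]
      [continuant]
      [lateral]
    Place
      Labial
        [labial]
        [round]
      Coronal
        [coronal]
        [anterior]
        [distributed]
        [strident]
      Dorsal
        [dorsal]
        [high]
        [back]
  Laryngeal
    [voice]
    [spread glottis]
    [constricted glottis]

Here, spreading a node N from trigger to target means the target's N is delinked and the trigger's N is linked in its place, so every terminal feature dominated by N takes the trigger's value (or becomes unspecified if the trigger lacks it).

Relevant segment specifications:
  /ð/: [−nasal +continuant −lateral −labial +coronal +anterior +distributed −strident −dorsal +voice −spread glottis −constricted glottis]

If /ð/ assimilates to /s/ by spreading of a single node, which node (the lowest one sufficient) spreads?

Coronal

Feature comparison: [distributed], [strident] differ between /ð/ and [z]; the remaining terminals match.
Tracing each changed feature up the tree, the paths first meet at Coronal; any lower node misses at least one of them.
If Coronal spreads, every terminal under it takes /s/'s value, producing [z] as observed.
[voice], a feature on which the two segments disagree outside Coronal, is unchanged — nothing dominating it spread, and Coronal is the minimal sufficient constituent.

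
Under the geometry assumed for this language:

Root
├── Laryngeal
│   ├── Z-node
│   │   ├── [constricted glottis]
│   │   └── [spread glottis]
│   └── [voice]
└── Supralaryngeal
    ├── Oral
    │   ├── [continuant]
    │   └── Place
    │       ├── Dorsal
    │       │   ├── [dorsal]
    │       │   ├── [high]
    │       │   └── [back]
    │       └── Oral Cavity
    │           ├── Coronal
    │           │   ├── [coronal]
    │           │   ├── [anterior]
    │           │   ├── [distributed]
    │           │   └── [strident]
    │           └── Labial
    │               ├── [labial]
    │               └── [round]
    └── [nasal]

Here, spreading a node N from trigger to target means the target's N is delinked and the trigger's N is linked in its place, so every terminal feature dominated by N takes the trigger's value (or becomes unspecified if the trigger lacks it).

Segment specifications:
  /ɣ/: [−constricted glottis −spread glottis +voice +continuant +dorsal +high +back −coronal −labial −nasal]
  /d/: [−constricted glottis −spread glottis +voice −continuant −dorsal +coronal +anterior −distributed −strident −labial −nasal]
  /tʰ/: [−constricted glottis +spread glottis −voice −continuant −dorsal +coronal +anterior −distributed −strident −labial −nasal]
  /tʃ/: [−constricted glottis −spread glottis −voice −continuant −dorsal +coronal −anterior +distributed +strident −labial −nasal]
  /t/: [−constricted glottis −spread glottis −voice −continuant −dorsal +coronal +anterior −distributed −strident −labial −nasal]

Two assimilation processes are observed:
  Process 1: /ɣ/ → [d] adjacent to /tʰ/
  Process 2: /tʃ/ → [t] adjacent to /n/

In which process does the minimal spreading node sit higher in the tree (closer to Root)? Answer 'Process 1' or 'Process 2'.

Process 1

Process 1 alters [continuant], [coronal], [anterior], [distributed], [strident], [dorsal], [high], [back]; the lowest common ancestor is Oral (depth 2 from Root).
Process 2 alters [anterior], [distributed], [strident]; the lowest common ancestor is Coronal (depth 5 from Root).
Oral is closer to Root than Coronal, so Process 1 spreads the higher node.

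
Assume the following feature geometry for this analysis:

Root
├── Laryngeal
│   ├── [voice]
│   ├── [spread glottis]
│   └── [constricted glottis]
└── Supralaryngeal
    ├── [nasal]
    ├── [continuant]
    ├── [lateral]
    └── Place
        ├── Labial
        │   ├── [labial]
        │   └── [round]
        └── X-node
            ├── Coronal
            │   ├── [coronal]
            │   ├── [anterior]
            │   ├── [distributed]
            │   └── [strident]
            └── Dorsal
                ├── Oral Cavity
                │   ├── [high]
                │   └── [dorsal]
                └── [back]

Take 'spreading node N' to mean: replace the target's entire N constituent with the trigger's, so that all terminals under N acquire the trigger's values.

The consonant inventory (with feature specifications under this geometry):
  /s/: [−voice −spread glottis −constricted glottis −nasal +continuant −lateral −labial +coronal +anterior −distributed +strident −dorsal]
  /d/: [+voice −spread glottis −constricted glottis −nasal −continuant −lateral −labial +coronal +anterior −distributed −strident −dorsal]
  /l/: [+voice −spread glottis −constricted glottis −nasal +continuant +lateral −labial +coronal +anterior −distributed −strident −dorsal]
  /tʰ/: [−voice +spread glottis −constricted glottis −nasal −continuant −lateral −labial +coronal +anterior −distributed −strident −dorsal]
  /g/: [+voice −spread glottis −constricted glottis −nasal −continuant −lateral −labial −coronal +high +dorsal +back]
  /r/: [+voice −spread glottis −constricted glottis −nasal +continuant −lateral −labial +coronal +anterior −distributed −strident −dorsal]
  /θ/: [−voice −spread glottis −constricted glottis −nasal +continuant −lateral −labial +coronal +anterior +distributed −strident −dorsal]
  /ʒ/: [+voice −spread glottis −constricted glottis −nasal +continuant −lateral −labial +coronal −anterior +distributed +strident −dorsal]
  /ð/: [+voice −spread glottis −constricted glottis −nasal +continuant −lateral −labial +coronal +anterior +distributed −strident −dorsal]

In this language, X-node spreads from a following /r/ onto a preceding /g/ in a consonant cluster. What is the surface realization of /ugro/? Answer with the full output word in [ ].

[udro]

Terminals under X-node in this geometry: [coronal], [anterior], [distributed], [strident], [high], [dorsal], [back].
The target acquires /r/'s values for everything under X-node — [+coronal], [+anterior], [−distributed], [−strident], [−dorsal] — while keeping its own [voice], [spread glottis], [constricted glottis], ….
Among the inventory, only /d/ has exactly this specification, giving the surface form [udro].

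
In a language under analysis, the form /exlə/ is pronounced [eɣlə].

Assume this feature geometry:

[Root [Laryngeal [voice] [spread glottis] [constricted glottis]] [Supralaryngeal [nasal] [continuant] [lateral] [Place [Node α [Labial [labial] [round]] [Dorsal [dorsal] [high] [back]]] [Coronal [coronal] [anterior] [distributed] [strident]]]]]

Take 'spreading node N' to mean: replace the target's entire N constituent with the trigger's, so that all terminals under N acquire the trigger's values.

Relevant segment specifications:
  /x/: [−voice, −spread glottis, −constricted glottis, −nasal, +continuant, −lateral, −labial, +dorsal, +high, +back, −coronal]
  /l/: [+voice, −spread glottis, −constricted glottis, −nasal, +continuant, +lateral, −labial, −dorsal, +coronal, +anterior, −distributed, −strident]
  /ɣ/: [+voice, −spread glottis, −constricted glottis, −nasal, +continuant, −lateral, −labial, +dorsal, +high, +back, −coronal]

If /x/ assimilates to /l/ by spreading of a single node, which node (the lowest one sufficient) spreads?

The alternation /x/ → [ɣ] changes [voice] and nothing else.
Only a single terminal changes, and /l/ supplies the new value, so [voice] itself is the minimal spreading constituent.
[dorsal], [coronal] stay as in /x/ although /l/ differs there, so no node dominating them spread; among the remaining candidates [voice] is the lowest that derives the output.

[voice]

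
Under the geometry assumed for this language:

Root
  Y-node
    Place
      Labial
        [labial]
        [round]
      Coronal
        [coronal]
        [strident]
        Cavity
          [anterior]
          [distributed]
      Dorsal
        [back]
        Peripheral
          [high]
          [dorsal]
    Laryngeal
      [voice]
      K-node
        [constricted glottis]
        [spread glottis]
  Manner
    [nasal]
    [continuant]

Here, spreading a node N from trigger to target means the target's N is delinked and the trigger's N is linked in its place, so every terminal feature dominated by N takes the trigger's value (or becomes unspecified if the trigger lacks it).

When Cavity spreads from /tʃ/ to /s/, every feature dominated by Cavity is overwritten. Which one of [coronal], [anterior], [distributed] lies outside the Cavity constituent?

Under this geometry, Cavity contains [anterior], [distributed].
Spreading Cavity replaces [distributed], [anterior] with the trigger's values, since each sits inside the Cavity constituent.
But [coronal] is a dependent of Coronal, outside Cavity; it is therefore untouched by the spreading.

[coronal]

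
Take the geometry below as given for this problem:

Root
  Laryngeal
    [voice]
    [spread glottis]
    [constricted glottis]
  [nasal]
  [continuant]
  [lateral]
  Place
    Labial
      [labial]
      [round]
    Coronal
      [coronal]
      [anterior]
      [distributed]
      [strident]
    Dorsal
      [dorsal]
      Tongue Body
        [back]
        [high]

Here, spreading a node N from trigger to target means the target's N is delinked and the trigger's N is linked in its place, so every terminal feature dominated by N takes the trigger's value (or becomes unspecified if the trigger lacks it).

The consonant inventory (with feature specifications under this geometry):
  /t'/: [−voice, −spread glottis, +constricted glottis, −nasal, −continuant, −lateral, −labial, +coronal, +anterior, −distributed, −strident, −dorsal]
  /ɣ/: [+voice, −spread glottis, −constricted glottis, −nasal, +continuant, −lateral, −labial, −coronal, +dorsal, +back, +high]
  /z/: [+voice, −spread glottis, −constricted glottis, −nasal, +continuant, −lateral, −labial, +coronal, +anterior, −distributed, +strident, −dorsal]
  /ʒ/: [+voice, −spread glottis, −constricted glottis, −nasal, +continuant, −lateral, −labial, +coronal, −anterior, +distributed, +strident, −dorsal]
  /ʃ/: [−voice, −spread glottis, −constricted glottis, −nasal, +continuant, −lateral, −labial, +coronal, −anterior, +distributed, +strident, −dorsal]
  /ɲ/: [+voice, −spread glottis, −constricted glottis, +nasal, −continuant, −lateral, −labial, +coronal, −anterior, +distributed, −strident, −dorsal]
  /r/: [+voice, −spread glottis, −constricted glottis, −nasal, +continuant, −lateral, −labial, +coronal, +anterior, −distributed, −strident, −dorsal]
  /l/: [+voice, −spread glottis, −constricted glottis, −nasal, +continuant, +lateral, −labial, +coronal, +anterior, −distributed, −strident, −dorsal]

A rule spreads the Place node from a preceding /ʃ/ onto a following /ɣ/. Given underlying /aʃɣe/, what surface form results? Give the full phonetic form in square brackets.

[aʃʒe]

Place immediately or transitively dominates [labial], [round], [coronal], [anterior], [distributed], [strident], [dorsal], [back], [high].
Spreading Place from /ʃ/ onto /ɣ/ replaces those values with /ʃ/'s: [−labial], [+coronal], [−anterior], [+distributed], [+strident], [−dorsal]. Features outside Place ([voice], [spread glottis], [constricted glottis], …) stay as in /ɣ/.
Among the inventory, only /ʒ/ has exactly this specification, giving the surface form [aʃʒe].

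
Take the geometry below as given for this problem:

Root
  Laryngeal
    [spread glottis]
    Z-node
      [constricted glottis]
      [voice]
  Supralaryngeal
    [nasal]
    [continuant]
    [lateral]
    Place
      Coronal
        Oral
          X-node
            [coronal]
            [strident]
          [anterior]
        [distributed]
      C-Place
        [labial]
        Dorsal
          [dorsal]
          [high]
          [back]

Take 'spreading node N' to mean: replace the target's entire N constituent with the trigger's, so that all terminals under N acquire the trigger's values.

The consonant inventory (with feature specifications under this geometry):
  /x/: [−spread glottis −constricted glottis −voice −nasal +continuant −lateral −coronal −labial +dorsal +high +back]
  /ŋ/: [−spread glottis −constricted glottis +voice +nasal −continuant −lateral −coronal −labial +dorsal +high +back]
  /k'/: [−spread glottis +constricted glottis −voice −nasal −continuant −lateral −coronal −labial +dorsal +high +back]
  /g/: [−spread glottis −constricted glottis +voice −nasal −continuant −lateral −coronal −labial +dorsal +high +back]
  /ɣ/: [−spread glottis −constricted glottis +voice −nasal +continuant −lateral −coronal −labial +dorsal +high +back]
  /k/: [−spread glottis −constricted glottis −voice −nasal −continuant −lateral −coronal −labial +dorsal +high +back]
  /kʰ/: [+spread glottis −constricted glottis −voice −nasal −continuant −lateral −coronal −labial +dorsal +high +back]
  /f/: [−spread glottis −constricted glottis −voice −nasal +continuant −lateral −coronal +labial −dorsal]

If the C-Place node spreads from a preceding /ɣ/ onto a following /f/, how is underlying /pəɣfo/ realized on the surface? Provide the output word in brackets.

Terminals under C-Place in this geometry: [labial], [dorsal], [high], [back].
After delinking /f/'s C-Place and linking /ɣ/'s, the affected terminals become [−labial], [+dorsal], [+high], [+back]; [spread glottis], [constricted glottis], [voice], … (outside C-Place) are retained from /f/.
The resulting bundle matches /x/ in the inventory; substituting it for /f/ gives [pəɣxo].

[pəɣxo]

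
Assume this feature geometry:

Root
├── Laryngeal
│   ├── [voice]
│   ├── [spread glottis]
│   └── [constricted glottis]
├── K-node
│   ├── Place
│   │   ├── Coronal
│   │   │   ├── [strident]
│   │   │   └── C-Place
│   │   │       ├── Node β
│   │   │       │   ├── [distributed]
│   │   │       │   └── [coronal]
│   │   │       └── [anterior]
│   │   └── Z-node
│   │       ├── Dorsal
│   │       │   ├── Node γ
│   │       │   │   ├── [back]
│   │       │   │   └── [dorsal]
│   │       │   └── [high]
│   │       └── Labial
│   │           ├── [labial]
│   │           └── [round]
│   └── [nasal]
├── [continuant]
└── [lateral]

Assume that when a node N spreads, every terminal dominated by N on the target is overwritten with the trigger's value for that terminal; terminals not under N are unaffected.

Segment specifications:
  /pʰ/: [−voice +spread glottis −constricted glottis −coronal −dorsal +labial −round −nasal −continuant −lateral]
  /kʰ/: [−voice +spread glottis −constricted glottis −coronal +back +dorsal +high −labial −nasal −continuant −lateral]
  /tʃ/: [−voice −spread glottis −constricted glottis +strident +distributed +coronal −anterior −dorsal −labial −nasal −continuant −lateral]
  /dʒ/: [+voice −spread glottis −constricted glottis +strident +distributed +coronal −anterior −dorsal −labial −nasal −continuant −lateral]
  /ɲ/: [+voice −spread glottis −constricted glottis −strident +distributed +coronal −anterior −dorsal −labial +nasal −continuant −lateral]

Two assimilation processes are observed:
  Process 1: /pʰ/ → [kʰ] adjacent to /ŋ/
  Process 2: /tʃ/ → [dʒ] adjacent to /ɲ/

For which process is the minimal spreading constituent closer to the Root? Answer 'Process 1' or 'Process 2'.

Process 2

In Process 1, [labial], [round], [dorsal], [high], [back] change, so the minimal spreading node is Z-node at depth 3.
Process 2: the feature that changes is [voice]; the minimal node is [voice] (depth 2).
[voice] (depth 2) sits above Z-node (depth 3), making Process 2 the one with the higher spreading node.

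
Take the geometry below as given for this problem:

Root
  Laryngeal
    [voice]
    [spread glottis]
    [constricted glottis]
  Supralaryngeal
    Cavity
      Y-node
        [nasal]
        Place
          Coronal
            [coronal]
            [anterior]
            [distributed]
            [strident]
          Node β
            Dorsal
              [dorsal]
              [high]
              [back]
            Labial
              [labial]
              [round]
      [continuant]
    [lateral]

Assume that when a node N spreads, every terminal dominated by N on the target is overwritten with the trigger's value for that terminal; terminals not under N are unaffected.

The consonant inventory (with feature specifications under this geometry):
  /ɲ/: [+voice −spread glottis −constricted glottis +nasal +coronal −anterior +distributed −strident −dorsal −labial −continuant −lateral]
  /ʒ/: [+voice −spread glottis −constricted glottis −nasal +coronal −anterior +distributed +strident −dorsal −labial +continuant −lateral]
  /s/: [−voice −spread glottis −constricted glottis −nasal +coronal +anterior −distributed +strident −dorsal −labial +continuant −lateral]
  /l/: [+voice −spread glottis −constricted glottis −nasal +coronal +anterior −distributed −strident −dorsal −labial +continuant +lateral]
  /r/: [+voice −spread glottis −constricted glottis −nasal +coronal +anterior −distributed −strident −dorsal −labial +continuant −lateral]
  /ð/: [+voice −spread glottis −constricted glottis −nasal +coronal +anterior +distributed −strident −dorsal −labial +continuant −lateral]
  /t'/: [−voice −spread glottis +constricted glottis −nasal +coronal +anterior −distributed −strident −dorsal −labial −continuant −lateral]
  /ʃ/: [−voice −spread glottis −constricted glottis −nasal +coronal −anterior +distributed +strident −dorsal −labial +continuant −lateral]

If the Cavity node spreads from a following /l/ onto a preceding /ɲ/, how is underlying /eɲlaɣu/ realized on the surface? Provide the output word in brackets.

[erlaɣu]

Cavity immediately or transitively dominates [nasal], [coronal], [anterior], [distributed], [strident], [dorsal], [high], [back], [labial], [round], [continuant].
The target acquires /l/'s values for everything under Cavity — [−nasal], [+coronal], [+anterior], [−distributed], [−strident], [−dorsal], [−labial], [+continuant] — while keeping its own [voice], [spread glottis], [constricted glottis], ….
This feature bundle is that of [r], so /eɲlaɣu/ surfaces as [erlaɣu].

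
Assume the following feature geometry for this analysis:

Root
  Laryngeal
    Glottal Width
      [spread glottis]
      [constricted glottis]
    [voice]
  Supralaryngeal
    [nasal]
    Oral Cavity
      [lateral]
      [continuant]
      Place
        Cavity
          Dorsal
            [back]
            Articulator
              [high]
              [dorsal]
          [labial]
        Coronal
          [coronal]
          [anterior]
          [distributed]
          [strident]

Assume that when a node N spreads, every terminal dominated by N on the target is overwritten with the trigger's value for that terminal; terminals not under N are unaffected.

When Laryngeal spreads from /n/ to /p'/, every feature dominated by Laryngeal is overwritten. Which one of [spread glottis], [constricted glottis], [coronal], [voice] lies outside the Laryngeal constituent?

[coronal]

Under this geometry, Laryngeal contains [spread glottis], [constricted glottis], [voice].
Spreading Laryngeal replaces [voice], [constricted glottis], [spread glottis] with the trigger's values, since each sits inside the Laryngeal constituent.
[coronal] attaches under Coronal, not under Laryngeal, so /p'/ retains its own value for [coronal].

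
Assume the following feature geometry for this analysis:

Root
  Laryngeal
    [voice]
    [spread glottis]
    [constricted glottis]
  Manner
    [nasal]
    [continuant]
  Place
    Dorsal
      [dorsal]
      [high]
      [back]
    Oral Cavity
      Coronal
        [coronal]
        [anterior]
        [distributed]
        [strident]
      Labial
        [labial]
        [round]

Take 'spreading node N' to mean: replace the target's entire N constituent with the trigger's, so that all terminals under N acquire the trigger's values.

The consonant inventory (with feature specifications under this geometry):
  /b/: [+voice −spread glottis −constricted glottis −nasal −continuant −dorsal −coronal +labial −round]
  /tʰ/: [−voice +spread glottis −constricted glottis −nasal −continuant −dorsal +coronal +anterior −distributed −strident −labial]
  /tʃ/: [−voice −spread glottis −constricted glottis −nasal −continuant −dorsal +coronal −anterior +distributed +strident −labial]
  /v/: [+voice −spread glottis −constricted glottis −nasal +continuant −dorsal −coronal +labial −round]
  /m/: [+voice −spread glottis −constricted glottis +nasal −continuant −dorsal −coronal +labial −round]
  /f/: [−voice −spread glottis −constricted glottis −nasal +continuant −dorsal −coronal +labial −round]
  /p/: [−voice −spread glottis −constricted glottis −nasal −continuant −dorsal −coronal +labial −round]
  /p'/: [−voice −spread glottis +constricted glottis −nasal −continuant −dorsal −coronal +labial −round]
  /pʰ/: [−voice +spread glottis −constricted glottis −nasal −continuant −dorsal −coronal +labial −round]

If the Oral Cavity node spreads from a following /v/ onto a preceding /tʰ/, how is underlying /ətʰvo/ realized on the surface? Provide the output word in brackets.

[əpʰvo]

The Oral Cavity node dominates the terminals [coronal], [anterior], [distributed], [strident], [labial], [round].
After delinking /tʰ/'s Oral Cavity and linking /v/'s, the affected terminals become [−coronal], [+labial], [−round]; [voice], [spread glottis], [constricted glottis], … (outside Oral Cavity) are retained from /tʰ/.
Among the inventory, only /pʰ/ has exactly this specification, giving the surface form [əpʰvo].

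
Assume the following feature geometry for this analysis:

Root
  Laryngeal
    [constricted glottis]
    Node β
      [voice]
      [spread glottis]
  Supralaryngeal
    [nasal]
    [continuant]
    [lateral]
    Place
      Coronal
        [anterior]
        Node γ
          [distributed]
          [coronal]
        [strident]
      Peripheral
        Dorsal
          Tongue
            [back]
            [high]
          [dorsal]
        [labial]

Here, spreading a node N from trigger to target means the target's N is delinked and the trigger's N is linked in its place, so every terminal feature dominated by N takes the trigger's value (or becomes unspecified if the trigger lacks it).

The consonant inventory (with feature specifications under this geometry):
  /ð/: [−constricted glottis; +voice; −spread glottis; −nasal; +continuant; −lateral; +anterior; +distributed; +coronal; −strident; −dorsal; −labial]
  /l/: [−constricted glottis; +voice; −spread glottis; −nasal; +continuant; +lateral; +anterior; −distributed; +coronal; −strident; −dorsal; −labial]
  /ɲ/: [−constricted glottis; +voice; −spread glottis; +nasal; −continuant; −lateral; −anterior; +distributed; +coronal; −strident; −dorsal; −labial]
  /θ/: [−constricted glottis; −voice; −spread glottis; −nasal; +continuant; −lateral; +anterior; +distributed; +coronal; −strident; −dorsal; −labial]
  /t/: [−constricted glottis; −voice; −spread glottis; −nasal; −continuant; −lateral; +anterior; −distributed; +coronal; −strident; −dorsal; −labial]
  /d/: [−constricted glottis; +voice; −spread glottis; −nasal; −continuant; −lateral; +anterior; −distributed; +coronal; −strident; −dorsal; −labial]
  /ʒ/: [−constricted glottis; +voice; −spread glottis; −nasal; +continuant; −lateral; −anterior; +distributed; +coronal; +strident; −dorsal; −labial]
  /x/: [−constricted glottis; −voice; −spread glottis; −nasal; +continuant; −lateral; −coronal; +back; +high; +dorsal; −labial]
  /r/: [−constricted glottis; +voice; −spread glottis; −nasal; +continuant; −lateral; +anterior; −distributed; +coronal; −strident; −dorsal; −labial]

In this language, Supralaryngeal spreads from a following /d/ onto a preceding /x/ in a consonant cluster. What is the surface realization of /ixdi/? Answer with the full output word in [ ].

Terminals under Supralaryngeal in this geometry: [nasal], [continuant], [lateral], [anterior], [distributed], [coronal], [strident], [back], [high], [dorsal], [labial].
After delinking /x/'s Supralaryngeal and linking /d/'s, the affected terminals become [−nasal], [−continuant], [−lateral], [+anterior], [−distributed], [+coronal], [−strident], [−dorsal], [−labial]; [constricted glottis], [voice], [spread glottis] (outside Supralaryngeal) are retained from /x/.
Among the inventory, only /t/ has exactly this specification, giving the surface form [itdi].

[itdi]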